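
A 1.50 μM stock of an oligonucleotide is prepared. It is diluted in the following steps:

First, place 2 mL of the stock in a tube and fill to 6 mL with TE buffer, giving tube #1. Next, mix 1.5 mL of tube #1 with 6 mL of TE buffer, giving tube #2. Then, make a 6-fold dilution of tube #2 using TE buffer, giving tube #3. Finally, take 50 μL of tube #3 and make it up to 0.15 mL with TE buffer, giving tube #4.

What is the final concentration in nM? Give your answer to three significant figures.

5.56 nM

Step 1: 2 mL brought to 6 mL → factor 6/2 = 3
Step 2: 1.5 mL + 6 mL = 7.5 mL total → factor 7.5/1.5 = 5
Step 3: 6-fold → factor 6
Step 4: 50 μL brought to 0.15 mL → factor 150/50 = 3
Overall dilution factor = 3 × 5 × 6 × 3 = 270
Final = 1.50 μM / 270 = 0.005556 μM = 5.56 nM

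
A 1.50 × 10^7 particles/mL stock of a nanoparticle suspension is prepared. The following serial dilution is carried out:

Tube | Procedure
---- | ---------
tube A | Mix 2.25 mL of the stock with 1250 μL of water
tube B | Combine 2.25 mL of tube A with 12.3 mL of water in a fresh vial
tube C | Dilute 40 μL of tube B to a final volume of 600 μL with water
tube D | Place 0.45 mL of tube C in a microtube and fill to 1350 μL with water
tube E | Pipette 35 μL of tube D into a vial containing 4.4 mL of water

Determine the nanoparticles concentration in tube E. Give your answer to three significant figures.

Step 1: 2.25 mL + 1250 μL = 3.5 mL total → factor 3.5/2.25 = 1.5556
Step 2: 2.25 mL + 12.3 mL = 14.55 mL total → factor 14.55/2.25 = 6.4667
Step 3: 40 μL brought to 600 μL → factor 600/40 = 15
Step 4: 0.45 mL brought to 1350 μL → factor 1.35/0.45 = 3
Step 5: 35 μL + 4.4 mL = 4435 μL total → factor 4435/35 = 126.71
Overall dilution factor = 1.5556 × 6.4667 × 15 × 3 × 126.71 = 57359
Final = 1.50 × 10^7 particles/mL / 57359 = 262 particles/mL

262 particles/mL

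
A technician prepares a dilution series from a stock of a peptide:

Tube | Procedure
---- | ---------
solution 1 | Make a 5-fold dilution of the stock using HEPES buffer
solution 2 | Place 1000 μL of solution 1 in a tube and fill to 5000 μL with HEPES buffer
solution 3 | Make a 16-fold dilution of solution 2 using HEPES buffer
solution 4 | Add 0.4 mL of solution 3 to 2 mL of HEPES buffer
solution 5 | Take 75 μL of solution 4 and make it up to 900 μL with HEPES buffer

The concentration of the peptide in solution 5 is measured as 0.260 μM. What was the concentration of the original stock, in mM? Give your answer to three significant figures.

7.49 mM

Step 1: 5-fold → factor 5
Step 2: 1000 μL brought to 5000 μL → factor 5000/1000 = 5
Step 3: 16-fold → factor 16
Step 4: 0.4 mL + 2 mL = 2.4 mL total → factor 2.4/0.4 = 6
Step 5: 75 μL brought to 900 μL → factor 900/75 = 12
Overall dilution factor = 5 × 5 × 16 × 6 × 12 = 28800
Stock = 0.260 μM × 28800 = 7488 μM = 7.49 mM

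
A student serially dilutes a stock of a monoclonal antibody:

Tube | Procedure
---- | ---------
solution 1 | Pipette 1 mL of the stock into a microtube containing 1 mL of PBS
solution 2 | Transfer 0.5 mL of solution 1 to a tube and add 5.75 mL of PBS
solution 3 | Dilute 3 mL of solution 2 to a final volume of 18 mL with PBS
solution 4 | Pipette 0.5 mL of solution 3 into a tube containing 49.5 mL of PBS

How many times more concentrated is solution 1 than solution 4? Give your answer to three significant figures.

7.50 × 10^3

Step 1: 1 mL + 1 mL = 2 mL total → factor 2/1 = 2
Step 2: 0.5 mL + 5.75 mL = 6.25 mL total → factor 6.25/0.5 = 12.5
Step 3: 3 mL brought to 18 mL → factor 18/3 = 6
Step 4: 0.5 mL + 49.5 mL = 50 mL total → factor 50/0.5 = 100
Dilution factor to solution 1 = 2; to solution 4 = 15000
[solution 1]/[solution 4] = (factor to solution 4)/(factor to solution 1) = 15000/2 = 7.50 × 10^3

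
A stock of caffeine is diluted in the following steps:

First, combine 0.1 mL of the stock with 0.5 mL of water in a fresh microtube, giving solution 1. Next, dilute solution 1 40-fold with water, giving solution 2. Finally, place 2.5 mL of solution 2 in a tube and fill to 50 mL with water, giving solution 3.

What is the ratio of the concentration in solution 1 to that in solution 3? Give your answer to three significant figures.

Step 1: 0.1 mL + 0.5 mL = 0.6 mL total → factor 0.6/0.1 = 6
Step 2: 40-fold → factor 40
Step 3: 2.5 mL brought to 50 mL → factor 50/2.5 = 20
Dilution factor to solution 1 = 6; to solution 3 = 4800
[solution 1]/[solution 3] = (factor to solution 3)/(factor to solution 1) = 4800/6 = 800

800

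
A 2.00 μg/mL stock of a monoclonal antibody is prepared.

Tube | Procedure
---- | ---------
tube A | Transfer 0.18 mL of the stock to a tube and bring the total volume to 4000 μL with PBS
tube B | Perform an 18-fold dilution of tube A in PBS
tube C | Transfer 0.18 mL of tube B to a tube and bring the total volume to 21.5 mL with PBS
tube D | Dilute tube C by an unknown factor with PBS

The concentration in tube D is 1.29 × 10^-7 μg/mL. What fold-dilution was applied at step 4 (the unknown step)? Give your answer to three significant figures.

324-fold

Step 1: 0.18 mL brought to 4000 μL → factor 4/0.18 = 22.222
Step 2: 18-fold → factor 18
Step 3: 0.18 mL brought to 21.5 mL → factor 21.5/0.18 = 119.44
Step 4: unknown factor x
Product of known-step factors = 47778
Overall factor = 2.00 μg/mL / (1.29 × 10^-7 μg/mL) = 1.5504 × 10^7
x = 1.5504 × 10^7 / 47778 = 324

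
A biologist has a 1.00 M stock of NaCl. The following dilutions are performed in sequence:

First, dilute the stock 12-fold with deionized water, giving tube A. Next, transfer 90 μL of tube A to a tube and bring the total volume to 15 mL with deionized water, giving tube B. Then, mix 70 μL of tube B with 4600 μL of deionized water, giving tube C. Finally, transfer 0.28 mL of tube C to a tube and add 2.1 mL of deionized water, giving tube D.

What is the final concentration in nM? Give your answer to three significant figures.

882 nM

Step 1: 12-fold → factor 12
Step 2: 90 μL brought to 15 mL → factor 15000/90 = 166.67
Step 3: 70 μL + 4600 μL = 4670 μL total → factor 4670/70 = 66.714
Step 4: 0.28 mL + 2.1 mL = 2.38 mL total → factor 2.38/0.28 = 8.5
Overall dilution factor = 12 × 166.67 × 66.714 × 8.5 = 1.1341 × 10^6
Final = 1.00 M / 1.1341 × 10^6 = 8.817 × 10^-7 M = 882 nM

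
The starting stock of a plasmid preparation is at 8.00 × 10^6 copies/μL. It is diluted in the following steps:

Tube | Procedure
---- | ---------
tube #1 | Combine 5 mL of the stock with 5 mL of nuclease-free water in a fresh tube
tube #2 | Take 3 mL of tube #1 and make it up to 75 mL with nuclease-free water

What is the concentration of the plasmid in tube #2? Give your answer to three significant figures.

1.60 × 10^5 copies/μL

Step 1: 5 mL + 5 mL = 10 mL total → factor 10/5 = 2
Step 2: 3 mL brought to 75 mL → factor 75/3 = 25
Overall dilution factor = 2 × 25 = 50
Final = 8.00 × 10^6 copies/μL / 50 = 1.60 × 10^5 copies/μL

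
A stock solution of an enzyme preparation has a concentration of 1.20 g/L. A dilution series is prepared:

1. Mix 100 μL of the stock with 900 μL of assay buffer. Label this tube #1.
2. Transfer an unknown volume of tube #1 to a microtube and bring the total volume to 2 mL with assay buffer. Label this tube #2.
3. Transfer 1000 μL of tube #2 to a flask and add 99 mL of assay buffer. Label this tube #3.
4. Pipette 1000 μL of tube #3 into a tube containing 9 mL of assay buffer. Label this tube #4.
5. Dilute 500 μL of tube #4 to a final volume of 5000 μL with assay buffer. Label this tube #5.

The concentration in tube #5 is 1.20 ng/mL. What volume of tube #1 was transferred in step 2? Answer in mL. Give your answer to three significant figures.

0.200 mL

Step 1: 100 μL + 900 μL = 1000 μL total → factor 1000/100 = 10
Step 2: v brought to 2 mL → factor = 2 mL/v
Step 3: 1000 μL + 99 mL = 1 × 10^5 μL total → factor 1 × 10^5/1000 = 100
Step 4: 1000 μL + 9 mL = 10000 μL total → factor 10000/1000 = 10
Step 5: 500 μL brought to 5000 μL → factor 5000/500 = 10
Product of known-step factors = 1 × 10^5
Overall factor = 1.20 g/L / (1.20 ng/mL) = 1 × 10^6
Step-2 factor = 1 × 10^6 / 1 × 10^5 = 10
v = 2 mL / 10 = 0.200 mL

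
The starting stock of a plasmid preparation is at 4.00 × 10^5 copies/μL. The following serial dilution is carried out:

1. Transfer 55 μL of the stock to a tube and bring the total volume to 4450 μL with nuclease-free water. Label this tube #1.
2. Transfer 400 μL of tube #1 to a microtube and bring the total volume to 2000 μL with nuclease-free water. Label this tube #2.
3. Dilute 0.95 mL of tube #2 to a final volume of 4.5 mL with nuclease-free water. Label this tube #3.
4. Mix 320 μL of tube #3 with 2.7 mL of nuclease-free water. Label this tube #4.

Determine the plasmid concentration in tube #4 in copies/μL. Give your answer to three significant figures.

Step 1: 55 μL brought to 4450 μL → factor 4450/55 = 80.909
Step 2: 400 μL brought to 2000 μL → factor 2000/400 = 5
Step 3: 0.95 mL brought to 4.5 mL → factor 4.5/0.95 = 4.7368
Step 4: 320 μL + 2.7 mL = 3020 μL total → factor 3020/320 = 9.4375
Overall dilution factor = 80.909 × 5 × 4.7368 × 9.4375 = 18085
Final = 4.00 × 10^5 copies/μL / 18085 = 22.1 copies/μL

22.1 copies/μL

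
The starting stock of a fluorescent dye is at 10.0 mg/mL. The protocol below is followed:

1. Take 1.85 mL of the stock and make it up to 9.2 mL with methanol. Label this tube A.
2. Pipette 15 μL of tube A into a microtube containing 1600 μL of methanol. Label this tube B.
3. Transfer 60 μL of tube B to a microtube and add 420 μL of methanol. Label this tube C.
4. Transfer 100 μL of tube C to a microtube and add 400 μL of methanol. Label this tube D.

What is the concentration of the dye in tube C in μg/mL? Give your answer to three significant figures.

Step 1: 1.85 mL brought to 9.2 mL → factor 9.2/1.85 = 4.973
Step 2: 15 μL + 1600 μL = 1615 μL total → factor 1615/15 = 107.67
Step 3: 60 μL + 420 μL = 480 μL total → factor 480/60 = 8
Dilution factor through tube C = 4.973 × 107.67 × 8 = 4283.4
[tube C] = 10.0 mg/mL / 4283.4 = 0.002335 mg/mL = 2.33 μg/mL

2.33 μg/mL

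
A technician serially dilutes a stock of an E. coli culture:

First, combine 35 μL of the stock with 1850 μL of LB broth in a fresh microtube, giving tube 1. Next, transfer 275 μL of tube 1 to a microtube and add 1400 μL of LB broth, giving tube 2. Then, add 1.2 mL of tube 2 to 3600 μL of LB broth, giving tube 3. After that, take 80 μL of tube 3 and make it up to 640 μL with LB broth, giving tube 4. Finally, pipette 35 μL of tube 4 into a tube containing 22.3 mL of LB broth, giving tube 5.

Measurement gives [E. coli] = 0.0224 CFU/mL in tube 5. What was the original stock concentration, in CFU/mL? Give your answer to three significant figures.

Step 1: 35 μL + 1850 μL = 1885 μL total → factor 1885/35 = 53.857
Step 2: 275 μL + 1400 μL = 1675 μL total → factor 1675/275 = 6.0909
Step 3: 1.2 mL + 3600 μL = 4.8 mL total → factor 4.8/1.2 = 4
Step 4: 80 μL brought to 640 μL → factor 640/80 = 8
Step 5: 35 μL + 22.3 mL = 22335 μL total → factor 22335/35 = 638.14
Overall dilution factor = 53.857 × 6.0909 × 4 × 8 × 638.14 = 6.6987 × 10^6
Stock = 0.0224 CFU/mL × 6.6987 × 10^6 = 1.50 × 10^5 CFU/mL

1.50 × 10^5 CFU/mL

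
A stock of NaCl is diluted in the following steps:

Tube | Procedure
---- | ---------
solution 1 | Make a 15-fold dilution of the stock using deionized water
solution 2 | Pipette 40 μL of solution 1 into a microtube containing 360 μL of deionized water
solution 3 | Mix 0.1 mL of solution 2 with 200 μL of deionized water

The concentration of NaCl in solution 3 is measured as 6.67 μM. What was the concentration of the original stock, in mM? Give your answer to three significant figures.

3.00 mM

Step 1: 15-fold → factor 15
Step 2: 40 μL + 360 μL = 400 μL total → factor 400/40 = 10
Step 3: 0.1 mL + 200 μL = 0.3 mL total → factor 0.3/0.1 = 3
Overall dilution factor = 15 × 10 × 3 = 450
Stock = 6.67 μM × 450 = 3002 μM = 3.00 mM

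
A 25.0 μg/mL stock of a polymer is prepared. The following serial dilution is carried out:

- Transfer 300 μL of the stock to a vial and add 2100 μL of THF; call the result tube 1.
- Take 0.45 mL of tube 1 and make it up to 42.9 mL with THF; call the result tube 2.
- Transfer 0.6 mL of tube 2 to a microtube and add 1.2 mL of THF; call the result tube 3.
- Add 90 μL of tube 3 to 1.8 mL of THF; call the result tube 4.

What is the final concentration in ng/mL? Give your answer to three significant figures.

0.520 ng/mL

Step 1: 300 μL + 2100 μL = 2400 μL total → factor 2400/300 = 8
Step 2: 0.45 mL brought to 42.9 mL → factor 42.9/0.45 = 95.333
Step 3: 0.6 mL + 1.2 mL = 1.8 mL total → factor 1.8/0.6 = 3
Step 4: 90 μL + 1.8 mL = 1890 μL total → factor 1890/90 = 21
Overall dilution factor = 8 × 95.333 × 3 × 21 = 48048
Final = 25.0 μg/mL / 48048 = 0.0005203 μg/mL = 0.520 ng/mL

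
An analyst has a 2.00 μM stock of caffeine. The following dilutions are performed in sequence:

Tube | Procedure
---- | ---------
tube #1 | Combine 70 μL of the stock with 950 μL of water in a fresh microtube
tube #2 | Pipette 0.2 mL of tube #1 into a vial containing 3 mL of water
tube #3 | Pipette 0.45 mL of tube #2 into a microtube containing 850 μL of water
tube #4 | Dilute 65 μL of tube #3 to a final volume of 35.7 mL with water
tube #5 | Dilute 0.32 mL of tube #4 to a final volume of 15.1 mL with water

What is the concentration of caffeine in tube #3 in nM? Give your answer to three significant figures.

2.97 nM

Step 1: 70 μL + 950 μL = 1020 μL total → factor 1020/70 = 14.571
Step 2: 0.2 mL + 3 mL = 3.2 mL total → factor 3.2/0.2 = 16
Step 3: 0.45 mL + 850 μL = 1.3 mL total → factor 1.3/0.45 = 2.8889
Dilution factor through tube #3 = 14.571 × 16 × 2.8889 = 673.52
[tube #3] = 2.00 μM / 673.52 = 0.002969 μM = 2.97 nM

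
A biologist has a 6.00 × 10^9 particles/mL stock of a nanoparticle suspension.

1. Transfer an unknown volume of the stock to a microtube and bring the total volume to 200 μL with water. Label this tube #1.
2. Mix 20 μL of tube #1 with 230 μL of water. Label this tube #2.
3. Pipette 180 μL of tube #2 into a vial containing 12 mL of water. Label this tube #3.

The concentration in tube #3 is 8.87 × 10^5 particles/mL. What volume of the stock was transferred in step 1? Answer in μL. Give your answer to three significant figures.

Step 1: v brought to 200 μL → factor = 200 μL/v
Step 2: 20 μL + 230 μL = 250 μL total → factor 250/20 = 12.5
Step 3: 180 μL + 12 mL = 12180 μL total → factor 12180/180 = 67.667
Product of known-step factors = 845.83
Overall factor = 6.00 × 10^9 particles/mL / (8.87 × 10^5 particles/mL) = 6764.4
Step-1 factor = 6764.4 / 845.83 = 7.9973
v = 200 μL / 7.9973 = 25.0 μL

25.0 μL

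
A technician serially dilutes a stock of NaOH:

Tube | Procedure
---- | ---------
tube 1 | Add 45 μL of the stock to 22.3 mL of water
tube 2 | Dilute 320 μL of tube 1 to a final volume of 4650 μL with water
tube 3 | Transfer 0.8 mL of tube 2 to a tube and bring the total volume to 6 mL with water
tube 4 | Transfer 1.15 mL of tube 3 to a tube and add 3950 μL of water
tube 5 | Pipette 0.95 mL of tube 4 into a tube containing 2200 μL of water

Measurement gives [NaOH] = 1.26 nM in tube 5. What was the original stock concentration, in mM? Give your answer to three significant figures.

1.00 mM

Step 1: 45 μL + 22.3 mL = 22345 μL total → factor 22345/45 = 496.56
Step 2: 320 μL brought to 4650 μL → factor 4650/320 = 14.531
Step 3: 0.8 mL brought to 6 mL → factor 6/0.8 = 7.5
Step 4: 1.15 mL + 3950 μL = 5.1 mL total → factor 5.1/1.15 = 4.4348
Step 5: 0.95 mL + 2200 μL = 3.15 mL total → factor 3.15/0.95 = 3.3158
Overall dilution factor = 496.56 × 14.531 × 7.5 × 4.4348 × 3.3158 = 7.9578 × 10^5
Stock = 1.26 nM × 7.9578 × 10^5 = 1.003 × 10^6 nM = 1.00 mM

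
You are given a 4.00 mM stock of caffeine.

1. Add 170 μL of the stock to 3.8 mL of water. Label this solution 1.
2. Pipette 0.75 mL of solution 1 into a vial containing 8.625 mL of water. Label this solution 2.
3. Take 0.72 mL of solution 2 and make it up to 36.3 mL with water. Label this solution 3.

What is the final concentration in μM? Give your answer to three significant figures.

Step 1: 170 μL + 3.8 mL = 3970 μL total → factor 3970/170 = 23.353
Step 2: 0.75 mL + 8.625 mL = 9.375 mL total → factor 9.375/0.75 = 12.5
Step 3: 0.72 mL brought to 36.3 mL → factor 36.3/0.72 = 50.417
Overall dilution factor = 23.353 × 12.5 × 50.417 = 14717
Final = 4.00 mM / 14717 = 0.0002718 mM = 0.272 μM

0.272 μM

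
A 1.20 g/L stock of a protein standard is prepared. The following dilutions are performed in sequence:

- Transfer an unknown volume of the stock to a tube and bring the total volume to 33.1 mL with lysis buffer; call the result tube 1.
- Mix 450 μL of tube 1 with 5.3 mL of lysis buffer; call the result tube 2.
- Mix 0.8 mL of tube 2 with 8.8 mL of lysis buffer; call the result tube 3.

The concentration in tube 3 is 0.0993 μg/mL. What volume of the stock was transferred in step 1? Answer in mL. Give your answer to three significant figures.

Step 1: v brought to 33.1 mL → factor = 33.1 mL/v
Step 2: 450 μL + 5.3 mL = 5750 μL total → factor 5750/450 = 12.778
Step 3: 0.8 mL + 8.8 mL = 9.6 mL total → factor 9.6/0.8 = 12
Product of known-step factors = 153.33
Overall factor = 1.20 g/L / (0.0993 μg/mL) = 12085
Step-1 factor = 12085 / 153.33 = 78.813
v = 33.1 mL / 78.813 = 0.420 mL

0.420 mL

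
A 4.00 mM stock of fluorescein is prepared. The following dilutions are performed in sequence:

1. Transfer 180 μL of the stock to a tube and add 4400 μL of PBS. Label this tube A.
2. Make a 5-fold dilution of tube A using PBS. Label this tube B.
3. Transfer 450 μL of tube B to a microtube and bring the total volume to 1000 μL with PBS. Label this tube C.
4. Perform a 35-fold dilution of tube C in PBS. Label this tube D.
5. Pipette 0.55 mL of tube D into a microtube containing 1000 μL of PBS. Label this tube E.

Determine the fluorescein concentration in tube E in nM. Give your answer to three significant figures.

Step 1: 180 μL + 4400 μL = 4580 μL total → factor 4580/180 = 25.444
Step 2: 5-fold → factor 5
Step 3: 450 μL brought to 1000 μL → factor 1000/450 = 2.2222
Step 4: 35-fold → factor 35
Step 5: 0.55 mL + 1000 μL = 1.55 mL total → factor 1.55/0.55 = 2.8182
Overall dilution factor = 25.444 × 5 × 2.2222 × 35 × 2.8182 = 27886
Final = 4.00 mM / 27886 = 0.0001434 mM = 143 nM

143 nM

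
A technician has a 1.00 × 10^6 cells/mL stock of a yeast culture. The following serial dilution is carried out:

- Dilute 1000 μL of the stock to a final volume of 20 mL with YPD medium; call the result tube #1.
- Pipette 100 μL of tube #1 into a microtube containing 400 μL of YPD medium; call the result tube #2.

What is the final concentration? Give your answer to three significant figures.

1.00 × 10^4 cells/mL

Step 1: 1000 μL brought to 20 mL → factor 20000/1000 = 20
Step 2: 100 μL + 400 μL = 500 μL total → factor 500/100 = 5
Overall dilution factor = 20 × 5 = 100
Final = 1.00 × 10^6 cells/mL / 100 = 1.00 × 10^4 cells/mL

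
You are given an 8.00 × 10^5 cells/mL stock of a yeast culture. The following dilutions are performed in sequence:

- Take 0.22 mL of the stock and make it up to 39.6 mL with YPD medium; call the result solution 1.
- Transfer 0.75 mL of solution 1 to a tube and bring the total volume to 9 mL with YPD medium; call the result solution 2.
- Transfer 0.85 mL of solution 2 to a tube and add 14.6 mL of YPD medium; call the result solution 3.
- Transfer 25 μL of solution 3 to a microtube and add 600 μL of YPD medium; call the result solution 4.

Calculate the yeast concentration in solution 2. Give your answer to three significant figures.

Step 1: 0.22 mL brought to 39.6 mL → factor 39.6/0.22 = 180
Step 2: 0.75 mL brought to 9 mL → factor 9/0.75 = 12
Dilution factor through solution 2 = 180 × 12 = 2160
[solution 2] = 8.00 × 10^5 cells/mL / 2160 = 370 cells/mL

370 cells/mL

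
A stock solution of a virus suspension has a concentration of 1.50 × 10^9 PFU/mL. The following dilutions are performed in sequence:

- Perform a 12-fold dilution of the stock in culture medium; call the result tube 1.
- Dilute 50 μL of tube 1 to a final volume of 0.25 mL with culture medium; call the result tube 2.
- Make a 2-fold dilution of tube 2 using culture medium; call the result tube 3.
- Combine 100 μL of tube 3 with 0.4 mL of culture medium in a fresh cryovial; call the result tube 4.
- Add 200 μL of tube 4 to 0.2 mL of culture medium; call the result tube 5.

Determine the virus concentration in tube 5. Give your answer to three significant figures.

Step 1: 12-fold → factor 12
Step 2: 50 μL brought to 0.25 mL → factor 250/50 = 5
Step 3: 2-fold → factor 2
Step 4: 100 μL + 0.4 mL = 500 μL total → factor 500/100 = 5
Step 5: 200 μL + 0.2 mL = 400 μL total → factor 400/200 = 2
Overall dilution factor = 12 × 5 × 2 × 5 × 2 = 1200
Final = 1.50 × 10^9 PFU/mL / 1200 = 1.25 × 10^6 PFU/mL

1.25 × 10^6 PFU/mL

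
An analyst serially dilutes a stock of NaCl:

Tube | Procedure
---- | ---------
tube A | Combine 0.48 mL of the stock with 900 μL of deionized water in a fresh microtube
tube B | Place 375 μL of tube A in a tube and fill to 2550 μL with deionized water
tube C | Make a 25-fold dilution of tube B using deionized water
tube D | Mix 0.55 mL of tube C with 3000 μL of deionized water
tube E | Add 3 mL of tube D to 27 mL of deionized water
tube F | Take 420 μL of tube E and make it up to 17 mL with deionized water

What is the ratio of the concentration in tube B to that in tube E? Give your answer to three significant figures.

Step 1: 0.48 mL + 900 μL = 1.38 mL total → factor 1.38/0.48 = 2.875
Step 2: 375 μL brought to 2550 μL → factor 2550/375 = 6.8
Step 3: 25-fold → factor 25
Step 4: 0.55 mL + 3000 μL = 3.55 mL total → factor 3.55/0.55 = 6.4545
Step 5: 3 mL + 27 mL = 30 mL total → factor 30/3 = 10
Dilution factor to tube B = 19.55; to tube E = 31547
[tube B]/[tube E] = (factor to tube E)/(factor to tube B) = 31547/19.55 = 1.61 × 10^3

1.61 × 10^3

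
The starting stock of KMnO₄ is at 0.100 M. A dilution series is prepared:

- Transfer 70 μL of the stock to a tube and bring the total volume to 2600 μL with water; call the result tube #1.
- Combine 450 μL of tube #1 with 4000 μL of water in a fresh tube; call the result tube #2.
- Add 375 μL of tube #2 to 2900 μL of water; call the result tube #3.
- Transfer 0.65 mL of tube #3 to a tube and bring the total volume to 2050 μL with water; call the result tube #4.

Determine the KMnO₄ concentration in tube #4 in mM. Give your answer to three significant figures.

0.00988 mM

Step 1: 70 μL brought to 2600 μL → factor 2600/70 = 37.143
Step 2: 450 μL + 4000 μL = 4450 μL total → factor 4450/450 = 9.8889
Step 3: 375 μL + 2900 μL = 3275 μL total → factor 3275/375 = 8.7333
Step 4: 0.65 mL brought to 2050 μL → factor 2.05/0.65 = 3.1538
Overall dilution factor = 37.143 × 9.8889 × 8.7333 × 3.1538 = 10117
Final = 0.100 M / 10117 = 9.885 × 10^-6 M = 0.00988 mM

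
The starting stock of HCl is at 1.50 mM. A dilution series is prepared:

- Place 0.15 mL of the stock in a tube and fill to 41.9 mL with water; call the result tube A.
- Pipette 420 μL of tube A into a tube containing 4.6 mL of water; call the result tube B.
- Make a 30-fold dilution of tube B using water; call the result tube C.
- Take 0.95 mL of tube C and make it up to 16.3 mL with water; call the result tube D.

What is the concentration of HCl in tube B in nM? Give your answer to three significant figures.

Step 1: 0.15 mL brought to 41.9 mL → factor 41.9/0.15 = 279.33
Step 2: 420 μL + 4.6 mL = 5020 μL total → factor 5020/420 = 11.952
Dilution factor through tube B = 279.33 × 11.952 = 3338.7
[tube B] = 1.50 mM / 3338.7 = 0.0004493 mM = 449 nM

449 nM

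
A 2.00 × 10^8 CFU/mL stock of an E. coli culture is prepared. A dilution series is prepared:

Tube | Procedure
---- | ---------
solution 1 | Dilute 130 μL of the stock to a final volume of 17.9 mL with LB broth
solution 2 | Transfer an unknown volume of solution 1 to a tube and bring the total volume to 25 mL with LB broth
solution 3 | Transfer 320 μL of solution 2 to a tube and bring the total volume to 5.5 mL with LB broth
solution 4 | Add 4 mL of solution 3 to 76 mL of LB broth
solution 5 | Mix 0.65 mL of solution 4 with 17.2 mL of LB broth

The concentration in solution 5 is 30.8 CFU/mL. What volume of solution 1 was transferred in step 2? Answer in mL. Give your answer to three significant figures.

Step 1: 130 μL brought to 17.9 mL → factor 17900/130 = 137.69
Step 2: v brought to 25 mL → factor = 25 mL/v
Step 3: 320 μL brought to 5.5 mL → factor 5500/320 = 17.188
Step 4: 4 mL + 76 mL = 80 mL total → factor 80/4 = 20
Step 5: 0.65 mL + 17.2 mL = 17.85 mL total → factor 17.85/0.65 = 27.462
Product of known-step factors = 1.2998 × 10^6
Overall factor = 2.00 × 10^8 CFU/mL / (30.8 CFU/mL) = 6.4935 × 10^6
Step-2 factor = 6.4935 × 10^6 / 1.2998 × 10^6 = 4.9958
v = 25 mL / 4.9958 = 5.00 mL

5.00 mL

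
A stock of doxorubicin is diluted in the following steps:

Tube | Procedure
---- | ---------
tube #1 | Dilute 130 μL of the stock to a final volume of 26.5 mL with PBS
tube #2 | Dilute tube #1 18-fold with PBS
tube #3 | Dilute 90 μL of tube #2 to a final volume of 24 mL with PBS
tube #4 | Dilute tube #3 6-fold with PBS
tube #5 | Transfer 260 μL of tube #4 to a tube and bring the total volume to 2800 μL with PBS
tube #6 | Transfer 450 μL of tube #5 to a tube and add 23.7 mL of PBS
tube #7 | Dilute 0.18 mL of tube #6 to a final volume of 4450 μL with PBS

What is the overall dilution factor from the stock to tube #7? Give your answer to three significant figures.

8.39 × 10^10

Step 1: 130 μL brought to 26.5 mL → factor 26500/130 = 203.85
Step 2: 18-fold → factor 18
Step 3: 90 μL brought to 24 mL → factor 24000/90 = 266.67
Step 4: 6-fold → factor 6
Step 5: 260 μL brought to 2800 μL → factor 2800/260 = 10.769
Step 6: 450 μL + 23.7 mL = 24150 μL total → factor 24150/450 = 53.667
Step 7: 0.18 mL brought to 4450 μL → factor 4.45/0.18 = 24.722
Overall dilution factor = 203.85 × 18 × 266.67 × 6 × 10.769 × 53.667 × 24.722 = 8.3883 × 10^10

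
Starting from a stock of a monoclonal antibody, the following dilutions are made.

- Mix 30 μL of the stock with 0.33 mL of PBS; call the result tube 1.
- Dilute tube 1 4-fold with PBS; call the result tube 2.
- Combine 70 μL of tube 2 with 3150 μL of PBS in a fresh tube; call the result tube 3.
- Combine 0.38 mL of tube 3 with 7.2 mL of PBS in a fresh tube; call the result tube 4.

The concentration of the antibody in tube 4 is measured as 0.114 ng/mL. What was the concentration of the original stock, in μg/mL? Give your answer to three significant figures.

Step 1: 30 μL + 0.33 mL = 360 μL total → factor 360/30 = 12
Step 2: 4-fold → factor 4
Step 3: 70 μL + 3150 μL = 3220 μL total → factor 3220/70 = 46
Step 4: 0.38 mL + 7.2 mL = 7.58 mL total → factor 7.58/0.38 = 19.947
Overall dilution factor = 12 × 4 × 46 × 19.947 = 44044
Stock = 0.114 ng/mL × 44044 = 5021 ng/mL = 5.02 μg/mL

5.02 μg/mL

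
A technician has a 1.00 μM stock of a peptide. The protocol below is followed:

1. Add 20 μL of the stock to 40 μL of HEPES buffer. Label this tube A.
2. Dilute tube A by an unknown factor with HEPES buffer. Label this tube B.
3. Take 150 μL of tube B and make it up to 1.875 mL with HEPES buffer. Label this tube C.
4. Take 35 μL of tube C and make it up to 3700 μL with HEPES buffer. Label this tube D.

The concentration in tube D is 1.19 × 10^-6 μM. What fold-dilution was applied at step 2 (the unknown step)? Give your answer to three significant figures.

212-fold

Step 1: 20 μL + 40 μL = 60 μL total → factor 60/20 = 3
Step 2: unknown factor x
Step 3: 150 μL brought to 1.875 mL → factor 1875/150 = 12.5
Step 4: 35 μL brought to 3700 μL → factor 3700/35 = 105.71
Product of known-step factors = 3964.3
Overall factor = 1.00 μM / (1.19 × 10^-6 μM) = 8.4034 × 10^5
x = 8.4034 × 10^5 / 3964.3 = 212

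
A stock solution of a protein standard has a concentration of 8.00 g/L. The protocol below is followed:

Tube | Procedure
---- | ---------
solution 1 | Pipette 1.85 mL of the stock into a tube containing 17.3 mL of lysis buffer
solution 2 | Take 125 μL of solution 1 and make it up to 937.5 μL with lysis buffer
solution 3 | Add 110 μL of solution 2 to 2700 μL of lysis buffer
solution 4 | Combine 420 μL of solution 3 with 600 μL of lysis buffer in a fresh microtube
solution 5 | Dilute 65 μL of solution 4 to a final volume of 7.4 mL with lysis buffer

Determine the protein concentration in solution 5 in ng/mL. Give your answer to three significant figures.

Step 1: 1.85 mL + 17.3 mL = 19.15 mL total → factor 19.15/1.85 = 10.351
Step 2: 125 μL brought to 937.5 μL → factor 937.5/125 = 7.5
Step 3: 110 μL + 2700 μL = 2810 μL total → factor 2810/110 = 25.545
Step 4: 420 μL + 600 μL = 1020 μL total → factor 1020/420 = 2.4286
Step 5: 65 μL brought to 7.4 mL → factor 7400/65 = 113.85
Overall dilution factor = 10.351 × 7.5 × 25.545 × 2.4286 × 113.85 = 5.4833 × 10^5
Final = 8.00 g/L / 5.4833 × 10^5 = 1.459 × 10^-5 g/L = 14.6 ng/mL

14.6 ng/mL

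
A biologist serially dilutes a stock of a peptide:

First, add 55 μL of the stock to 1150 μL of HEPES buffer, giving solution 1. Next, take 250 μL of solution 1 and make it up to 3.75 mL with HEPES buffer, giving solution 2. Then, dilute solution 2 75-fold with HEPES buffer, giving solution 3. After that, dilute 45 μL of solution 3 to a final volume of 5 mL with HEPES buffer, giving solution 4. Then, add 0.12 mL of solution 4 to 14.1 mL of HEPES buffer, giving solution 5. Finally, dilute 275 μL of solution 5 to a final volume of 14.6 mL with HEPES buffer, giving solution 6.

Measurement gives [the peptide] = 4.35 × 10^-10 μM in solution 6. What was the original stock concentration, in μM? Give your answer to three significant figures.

7.49 μM

Step 1: 55 μL + 1150 μL = 1205 μL total → factor 1205/55 = 21.909
Step 2: 250 μL brought to 3.75 mL → factor 3750/250 = 15
Step 3: 75-fold → factor 75
Step 4: 45 μL brought to 5 mL → factor 5000/45 = 111.11
Step 5: 0.12 mL + 14.1 mL = 14.22 mL total → factor 14.22/0.12 = 118.5
Step 6: 275 μL brought to 14.6 mL → factor 14600/275 = 53.091
Overall dilution factor = 21.909 × 15 × 75 × 111.11 × 118.5 × 53.091 = 1.723 × 10^10
Stock = 4.35 × 10^-10 μM × 1.723 × 10^10 = 7.49 μM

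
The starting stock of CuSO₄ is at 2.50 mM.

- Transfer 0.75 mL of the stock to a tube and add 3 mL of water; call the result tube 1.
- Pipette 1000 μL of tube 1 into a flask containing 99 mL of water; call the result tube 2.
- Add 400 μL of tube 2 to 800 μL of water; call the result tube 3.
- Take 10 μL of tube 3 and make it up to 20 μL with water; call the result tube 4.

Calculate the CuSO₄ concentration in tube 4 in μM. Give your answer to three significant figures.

Step 1: 0.75 mL + 3 mL = 3.75 mL total → factor 3.75/0.75 = 5
Step 2: 1000 μL + 99 mL = 1 × 10^5 μL total → factor 1 × 10^5/1000 = 100
Step 3: 400 μL + 800 μL = 1200 μL total → factor 1200/400 = 3
Step 4: 10 μL brought to 20 μL → factor 20/10 = 2
Dilution factor through tube 4 = 5 × 100 × 3 × 2 = 3000
[tube 4] = 2.50 mM / 3000 = 0.0008333 mM = 0.833 μM

0.833 μM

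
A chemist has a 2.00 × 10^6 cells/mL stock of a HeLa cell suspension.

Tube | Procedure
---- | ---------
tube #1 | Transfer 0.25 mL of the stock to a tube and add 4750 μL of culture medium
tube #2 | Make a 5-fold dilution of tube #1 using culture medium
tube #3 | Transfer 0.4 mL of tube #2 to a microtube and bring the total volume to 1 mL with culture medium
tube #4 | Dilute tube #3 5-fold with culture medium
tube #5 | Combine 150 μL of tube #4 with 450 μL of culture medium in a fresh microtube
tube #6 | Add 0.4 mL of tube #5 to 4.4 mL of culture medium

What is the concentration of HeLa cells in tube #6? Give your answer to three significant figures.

Step 1: 0.25 mL + 4750 μL = 5 mL total → factor 5/0.25 = 20
Step 2: 5-fold → factor 5
Step 3: 0.4 mL brought to 1 mL → factor 1/0.4 = 2.5
Step 4: 5-fold → factor 5
Step 5: 150 μL + 450 μL = 600 μL total → factor 600/150 = 4
Step 6: 0.4 mL + 4.4 mL = 4.8 mL total → factor 4.8/0.4 = 12
Overall dilution factor = 20 × 5 × 2.5 × 5 × 4 × 12 = 60000
Final = 2.00 × 10^6 cells/mL / 60000 = 33.3 cells/mL

33.3 cells/mL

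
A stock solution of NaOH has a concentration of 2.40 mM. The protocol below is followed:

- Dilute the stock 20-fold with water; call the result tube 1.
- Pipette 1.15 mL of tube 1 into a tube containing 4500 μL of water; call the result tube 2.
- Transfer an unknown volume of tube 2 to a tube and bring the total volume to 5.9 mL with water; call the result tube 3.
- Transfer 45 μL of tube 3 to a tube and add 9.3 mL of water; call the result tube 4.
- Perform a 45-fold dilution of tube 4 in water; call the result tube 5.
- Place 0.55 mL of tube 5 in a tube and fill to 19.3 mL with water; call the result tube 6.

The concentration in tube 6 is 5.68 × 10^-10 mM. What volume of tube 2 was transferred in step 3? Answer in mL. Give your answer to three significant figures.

0.0450 mL

Step 1: 20-fold → factor 20
Step 2: 1.15 mL + 4500 μL = 5.65 mL total → factor 5.65/1.15 = 4.913
Step 3: v brought to 5.9 mL → factor = 5.9 mL/v
Step 4: 45 μL + 9.3 mL = 9345 μL total → factor 9345/45 = 207.67
Step 5: 45-fold → factor 45
Step 6: 0.55 mL brought to 19.3 mL → factor 19.3/0.55 = 35.091
Product of known-step factors = 3.2222 × 10^7
Overall factor = 2.40 mM / (5.68 × 10^-10 mM) = 4.2254 × 10^9
Step-3 factor = 4.2254 × 10^9 / 3.2222 × 10^7 = 131.13
v = 5.9 mL / 131.13 = 0.0450 mL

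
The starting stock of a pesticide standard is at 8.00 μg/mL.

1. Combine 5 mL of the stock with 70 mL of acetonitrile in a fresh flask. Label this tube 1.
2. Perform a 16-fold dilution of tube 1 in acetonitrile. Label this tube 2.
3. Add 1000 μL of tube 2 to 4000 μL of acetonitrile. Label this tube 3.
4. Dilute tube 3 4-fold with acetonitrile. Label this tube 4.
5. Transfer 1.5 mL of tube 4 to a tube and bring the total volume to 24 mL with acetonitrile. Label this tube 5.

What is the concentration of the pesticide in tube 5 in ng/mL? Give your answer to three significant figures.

Step 1: 5 mL + 70 mL = 75 mL total → factor 75/5 = 15
Step 2: 16-fold → factor 16
Step 3: 1000 μL + 4000 μL = 5000 μL total → factor 5000/1000 = 5
Step 4: 4-fold → factor 4
Step 5: 1.5 mL brought to 24 mL → factor 24/1.5 = 16
Dilution factor through tube 5 = 15 × 16 × 5 × 4 × 16 = 76800
[tube 5] = 8.00 μg/mL / 76800 = 0.0001042 μg/mL = 0.104 ng/mL

0.104 ng/mL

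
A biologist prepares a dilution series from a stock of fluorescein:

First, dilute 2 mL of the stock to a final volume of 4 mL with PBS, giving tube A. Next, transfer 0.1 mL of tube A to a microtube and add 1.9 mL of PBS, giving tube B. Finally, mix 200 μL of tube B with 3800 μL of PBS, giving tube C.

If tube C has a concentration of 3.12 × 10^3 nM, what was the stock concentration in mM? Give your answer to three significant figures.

Step 1: 2 mL brought to 4 mL → factor 4/2 = 2
Step 2: 0.1 mL + 1.9 mL = 2 mL total → factor 2/0.1 = 20
Step 3: 200 μL + 3800 μL = 4000 μL total → factor 4000/200 = 20
Overall dilution factor = 2 × 20 × 20 = 800
Stock = 3.12 × 10^3 nM × 800 = 2.496 × 10^6 nM = 2.50 mM

2.50 mM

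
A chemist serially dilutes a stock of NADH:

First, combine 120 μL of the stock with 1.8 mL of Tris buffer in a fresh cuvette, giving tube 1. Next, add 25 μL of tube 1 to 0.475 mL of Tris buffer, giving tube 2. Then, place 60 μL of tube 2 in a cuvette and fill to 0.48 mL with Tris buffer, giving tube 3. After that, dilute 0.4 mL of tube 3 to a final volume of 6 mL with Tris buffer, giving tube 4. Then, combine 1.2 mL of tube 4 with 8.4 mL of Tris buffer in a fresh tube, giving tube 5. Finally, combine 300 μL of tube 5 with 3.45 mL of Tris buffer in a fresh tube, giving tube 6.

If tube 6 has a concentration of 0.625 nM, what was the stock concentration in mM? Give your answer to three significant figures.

Step 1: 120 μL + 1.8 mL = 1920 μL total → factor 1920/120 = 16
Step 2: 25 μL + 0.475 mL = 500 μL total → factor 500/25 = 20
Step 3: 60 μL brought to 0.48 mL → factor 480/60 = 8
Step 4: 0.4 mL brought to 6 mL → factor 6/0.4 = 15
Step 5: 1.2 mL + 8.4 mL = 9.6 mL total → factor 9.6/1.2 = 8
Step 6: 300 μL + 3.45 mL = 3750 μL total → factor 3750/300 = 12.5
Overall dilution factor = 16 × 20 × 8 × 15 × 8 × 12.5 = 3.84 × 10^6
Stock = 0.625 nM × 3.84 × 10^6 = 2.400 × 10^6 nM = 2.40 mM

2.40 mM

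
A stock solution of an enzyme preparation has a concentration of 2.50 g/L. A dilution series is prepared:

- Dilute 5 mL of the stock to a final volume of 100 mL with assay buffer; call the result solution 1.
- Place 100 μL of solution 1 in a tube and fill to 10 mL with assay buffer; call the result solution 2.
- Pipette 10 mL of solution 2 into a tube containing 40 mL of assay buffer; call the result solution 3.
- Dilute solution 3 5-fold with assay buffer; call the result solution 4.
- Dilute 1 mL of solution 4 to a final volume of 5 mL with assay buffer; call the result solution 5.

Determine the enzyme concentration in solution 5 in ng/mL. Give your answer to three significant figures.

10.0 ng/mL

Step 1: 5 mL brought to 100 mL → factor 100/5 = 20
Step 2: 100 μL brought to 10 mL → factor 10000/100 = 100
Step 3: 10 mL + 40 mL = 50 mL total → factor 50/10 = 5
Step 4: 5-fold → factor 5
Step 5: 1 mL brought to 5 mL → factor 5/1 = 5
Overall dilution factor = 20 × 100 × 5 × 5 × 5 = 2.5 × 10^5
Final = 2.50 g/L / 2.5 × 10^5 = 1.000 × 10^-5 g/L = 10.0 ng/mL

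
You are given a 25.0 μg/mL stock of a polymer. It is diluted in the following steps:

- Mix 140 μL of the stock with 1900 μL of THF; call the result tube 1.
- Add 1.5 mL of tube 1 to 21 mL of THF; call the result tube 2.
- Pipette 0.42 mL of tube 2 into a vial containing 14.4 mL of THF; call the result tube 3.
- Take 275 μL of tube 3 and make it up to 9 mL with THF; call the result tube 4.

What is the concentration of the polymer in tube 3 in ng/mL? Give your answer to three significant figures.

Step 1: 140 μL + 1900 μL = 2040 μL total → factor 2040/140 = 14.571
Step 2: 1.5 mL + 21 mL = 22.5 mL total → factor 22.5/1.5 = 15
Step 3: 0.42 mL + 14.4 mL = 14.82 mL total → factor 14.82/0.42 = 35.286
Dilution factor through tube 3 = 14.571 × 15 × 35.286 = 7712.4
[tube 3] = 25.0 μg/mL / 7712.4 = 0.003242 μg/mL = 3.24 ng/mL

3.24 ng/mL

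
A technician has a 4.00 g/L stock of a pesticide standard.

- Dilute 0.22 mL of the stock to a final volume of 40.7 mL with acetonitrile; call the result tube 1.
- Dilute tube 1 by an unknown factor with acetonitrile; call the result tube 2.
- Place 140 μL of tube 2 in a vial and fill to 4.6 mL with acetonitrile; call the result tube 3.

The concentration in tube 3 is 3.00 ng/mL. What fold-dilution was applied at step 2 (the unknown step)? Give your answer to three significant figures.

Step 1: 0.22 mL brought to 40.7 mL → factor 40.7/0.22 = 185
Step 2: unknown factor x
Step 3: 140 μL brought to 4.6 mL → factor 4600/140 = 32.857
Product of known-step factors = 6078.6
Overall factor = 4.00 g/L / (3.00 ng/mL) = 1.3333 × 10^6
x = 1.3333 × 10^6 / 6078.6 = 219

219-fold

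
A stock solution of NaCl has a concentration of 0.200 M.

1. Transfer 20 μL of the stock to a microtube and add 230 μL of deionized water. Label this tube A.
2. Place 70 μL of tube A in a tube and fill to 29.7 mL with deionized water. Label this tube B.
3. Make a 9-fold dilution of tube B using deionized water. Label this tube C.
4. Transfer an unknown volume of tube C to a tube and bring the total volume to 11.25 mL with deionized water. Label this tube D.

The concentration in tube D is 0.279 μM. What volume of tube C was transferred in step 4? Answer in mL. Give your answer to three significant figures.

0.749 mL

Step 1: 20 μL + 230 μL = 250 μL total → factor 250/20 = 12.5
Step 2: 70 μL brought to 29.7 mL → factor 29700/70 = 424.29
Step 3: 9-fold → factor 9
Step 4: v brought to 11.25 mL → factor = 11.25 mL/v
Product of known-step factors = 47732
Overall factor = 0.200 M / (0.279 μM) = 7.1685 × 10^5
Step-4 factor = 7.1685 × 10^5 / 47732 = 15.018
v = 11.25 mL / 15.018 = 0.749 mL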